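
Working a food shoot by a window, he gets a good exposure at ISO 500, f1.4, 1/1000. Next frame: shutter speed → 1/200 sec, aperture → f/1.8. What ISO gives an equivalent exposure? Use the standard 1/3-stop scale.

Shutter speed: 1/1000 → 1/800 → 1/640 → 1/500 → 1/400 → 1/320 → 1/250 → 1/200 — 2 1/3 stops longer (brighter).
Aperture: f/1.4 → f/1.6 → f/1.8 — 2/3 stop smaller aperture (darker).
Net change so far: 1 2/3 stops brighter. Offset with the ISO: 500 → 400 → 320 → 250 → 200 → 160.

ISO 160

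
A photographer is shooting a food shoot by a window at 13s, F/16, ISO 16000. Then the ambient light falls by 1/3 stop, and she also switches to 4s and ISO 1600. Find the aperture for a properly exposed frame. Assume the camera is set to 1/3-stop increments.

Scene light: 1/3 stop darker.
Shutter speed: 13 → 10 → 8 → 6 → 5 → 4 — 1 2/3 stops shorter (darker).
ISO: 16000 → 12800 → 10000 → 8000 → 6400 → 5000 → 4000 → 3200 → 2500 → 2000 → 1600 — 3 1/3 stops lower (darker).
Net so far: 5 1/3 stops darker. Aperture: f/16 → f/14 → f/13 → f/11 → f/10 → f/9 → f/8 → f/7.1 → f/6.3 → f/5.6 → f/5 → f/4.5 → f/4 → f/3.5 → f/3.2 → f/2.8 → f/2.5.

f/2.5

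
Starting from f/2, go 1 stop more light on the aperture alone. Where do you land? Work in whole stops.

f/1.4

Aperture: f/2 → f/1.4 — 1 stop larger aperture (brighter).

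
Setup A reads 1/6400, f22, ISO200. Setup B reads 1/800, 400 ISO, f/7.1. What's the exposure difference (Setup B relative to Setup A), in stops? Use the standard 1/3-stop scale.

7 1/3 stops brighter

Aperture: f/22 → f/20 → f/18 → f/16 → f/14 → f/13 → f/11 → f/10 → f/9 → f/8 → f/7.1 — 3 1/3 stops wider (brighter).
Shutter speed: 1/6400 → 1/5000 → 1/4000 → 1/3200 → 1/2500 → 1/2000 → 1/1600 → 1/1250 → 1/1000 → 1/800 — 3 stops longer (brighter).
ISO: 200 → 250 → 320 → 400 — 1 stop higher (brighter).
Net: +3 1/3 +3 +1 = +7 1/3 stops.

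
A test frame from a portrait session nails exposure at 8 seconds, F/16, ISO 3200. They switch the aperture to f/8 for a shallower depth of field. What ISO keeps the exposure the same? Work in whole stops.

Aperture: f/16 → f/11 → f/8 — 2 stops opened up (brighter).
Need 2 stops darker from the ISO: 3200 → 1600 → 800.

ISO 800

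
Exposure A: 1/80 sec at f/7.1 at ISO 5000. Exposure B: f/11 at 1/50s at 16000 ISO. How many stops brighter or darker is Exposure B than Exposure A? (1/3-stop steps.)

Aperture: f/7.1 → f/8 → f/9 → f/10 → f/11 — 1 1/3 stops smaller aperture (darker).
Shutter speed: 1/80 → 1/60 → 1/50 — 2/3 stop longer (brighter).
ISO: 5000 → 6400 → 8000 → 10000 → 12800 → 16000 — 1 2/3 stops raised (brighter).
Net: −1 1/3 +2/3 +1 2/3 = +1 stop.

1 stop brighter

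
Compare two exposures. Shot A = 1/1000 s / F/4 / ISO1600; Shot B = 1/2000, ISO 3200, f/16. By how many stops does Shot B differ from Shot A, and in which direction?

Aperture: f/4 → f/5.6 → f/8 → f/11 → f/16 — 4 stops stopped down (darker).
Shutter speed: 1/1000 → 1/2000 — 1 stop shorter (darker).
ISO: 1600 → 3200 — 1 stop higher (brighter).
Net: −4 −1 +1 = −4 stops.

4 stops darker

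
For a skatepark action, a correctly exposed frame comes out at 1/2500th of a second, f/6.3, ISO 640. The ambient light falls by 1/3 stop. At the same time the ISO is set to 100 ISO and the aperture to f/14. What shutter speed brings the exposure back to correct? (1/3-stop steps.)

Scene light: 1/3 stop darker.
ISO: 640 → 500 → 400 → 320 → 250 → 200 → 160 → 125 → 100 — 2 2/3 stops dropped (darker).
Aperture: f/6.3 → f/7.1 → f/8 → f/9 → f/10 → f/11 → f/13 → f/14 — 2 1/3 stops narrower (darker).
Net so far: 5 1/3 stops darker. Shutter speed: 1/2500 → 1/2000 → 1/1600 → 1/1250 → 1/1000 → 1/800 → 1/640 → 1/500 → 1/400 → 1/320 → 1/250 → 1/200 → 1/160 → 1/125 → 1/100 → 1/80 → 1/60.

1/60s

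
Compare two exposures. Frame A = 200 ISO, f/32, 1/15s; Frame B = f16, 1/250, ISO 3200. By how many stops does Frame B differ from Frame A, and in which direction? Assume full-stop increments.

Aperture: f/32 → f/22 → f/16 — 2 stops opened up (brighter).
Shutter speed: 1/15 → 1/30 → 1/60 → 1/125 → 1/250 — 4 stops faster (darker).
ISO: 200 → 400 → 800 → 1600 → 3200 — 4 stops higher (brighter).
Net: +2 −4 +4 = +2 stops.

2 stops brighter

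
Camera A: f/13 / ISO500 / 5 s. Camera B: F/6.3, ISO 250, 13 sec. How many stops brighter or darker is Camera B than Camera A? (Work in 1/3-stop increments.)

Aperture: f/13 → f/11 → f/10 → f/9 → f/8 → f/7.1 → f/6.3 — 2 stops larger aperture (brighter).
Shutter speed: 5 → 6 → 8 → 10 → 13 — 1 1/3 stops longer (brighter).
ISO: 500 → 400 → 320 → 250 — 1 stop dropped (darker).
Net: +2 +1 1/3 −1 = +2 1/3 stops.

2 1/3 stops brighter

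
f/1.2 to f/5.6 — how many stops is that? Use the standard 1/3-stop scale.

4 1/3 stops

f/1.2 → f/1.4 → f/1.6 → f/1.8 → f/2 → f/2.2 → f/2.5 → f/2.8 → f/3.2 → f/3.5 → f/4 → f/4.5 → f/5 → f/5.6 — count the steps: 13 third-stops = 4 1/3 stops.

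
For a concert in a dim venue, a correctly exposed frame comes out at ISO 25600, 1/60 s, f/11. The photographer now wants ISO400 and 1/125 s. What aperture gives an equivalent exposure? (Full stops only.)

f/1.0

ISO: 25600 → 12800 → 6400 → 3200 → 1600 → 800 → 400 — 6 stops dropped (darker).
Shutter speed: 1/60 → 1/125 — 1 stop faster (darker).
Net change so far: 7 stops darker. Offset with the aperture: f/11 → f/8 → f/5.6 → f/4 → f/2.8 → f/2 → f/1.4 → f/1.0.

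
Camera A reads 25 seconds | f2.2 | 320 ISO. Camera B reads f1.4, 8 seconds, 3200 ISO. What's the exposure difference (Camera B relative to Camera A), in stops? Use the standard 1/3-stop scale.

Aperture: f/2.2 → f/2 → f/1.8 → f/1.6 → f/1.4 — 1 1/3 stops wider (brighter).
Shutter speed: 25 → 20 → 15 → 13 → 10 → 8 — 1 2/3 stops faster (darker).
ISO: 320 → 400 → 500 → 640 → 800 → 1000 → 1250 → 1600 → 2000 → 2500 → 3200 — 3 1/3 stops higher (brighter).
Net: +1 1/3 −1 2/3 +3 1/3 = +3 stops.

3 stops brighter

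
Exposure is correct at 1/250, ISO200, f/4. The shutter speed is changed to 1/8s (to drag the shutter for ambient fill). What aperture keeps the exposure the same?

f/22

Shutter speed: 1/250 → 1/125 → 1/60 → 1/30 → 1/15 → 1/8 — 5 stops slower (brighter).
Need 5 stops darker from the aperture: f/4 → f/5.6 → f/8 → f/11 → f/16 → f/22.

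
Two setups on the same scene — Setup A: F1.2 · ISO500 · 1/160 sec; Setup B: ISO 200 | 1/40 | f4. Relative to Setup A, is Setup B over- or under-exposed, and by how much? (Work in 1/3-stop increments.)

Aperture: f/1.2 → f/1.4 → f/1.6 → f/1.8 → f/2 → f/2.2 → f/2.5 → f/2.8 → f/3.2 → f/3.5 → f/4 — 3 1/3 stops smaller aperture (darker).
Shutter speed: 1/160 → 1/125 → 1/100 → 1/80 → 1/60 → 1/50 → 1/40 — 2 stops slower (brighter).
ISO: 500 → 400 → 320 → 250 → 200 — 1 1/3 stops lower (darker).
Net: −3 1/3 +2 −1 1/3 = −2 2/3 stops.

2 2/3 stops darker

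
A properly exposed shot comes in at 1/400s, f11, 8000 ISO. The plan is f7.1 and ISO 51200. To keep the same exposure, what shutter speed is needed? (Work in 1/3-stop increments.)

Aperture: f/11 → f/10 → f/9 → f/8 → f/7.1 — 1 1/3 stops wider (brighter).
ISO: 8000 → 10000 → 12800 → 16000 → 20000 → 25600 → 32000 → 40000 → 51200 — 2 2/3 stops higher (brighter).
Net change so far: 4 stops brighter. Offset with the shutter speed: 1/400 → 1/500 → 1/640 → 1/800 → 1/1000 → 1/1250 → 1/1600 → 1/2000 → 1/2500 → 1/3200 → 1/4000 → 1/5000 → 1/6400.

1/6400s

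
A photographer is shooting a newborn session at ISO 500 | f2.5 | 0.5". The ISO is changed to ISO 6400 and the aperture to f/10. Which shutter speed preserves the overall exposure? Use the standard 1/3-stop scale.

0.6 s

ISO: 500 → 640 → 800 → 1000 → 1250 → 1600 → 2000 → 2500 → 3200 → 4000 → 5000 → 6400 — 3 2/3 stops raised (brighter).
Aperture: f/2.5 → f/2.8 → f/3.2 → f/3.5 → f/4 → f/4.5 → f/5 → f/5.6 → f/6.3 → f/7.1 → f/8 → f/9 → f/10 — 4 stops stopped down (darker).
Net change so far: 1/3 stop darker. Offset with the shutter speed: 0.5 → 0.6.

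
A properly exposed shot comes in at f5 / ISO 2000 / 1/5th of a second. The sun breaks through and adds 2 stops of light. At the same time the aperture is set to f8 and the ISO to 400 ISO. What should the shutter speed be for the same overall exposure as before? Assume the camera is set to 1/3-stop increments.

0.6 s

Scene light: 2 stops brighter.
Aperture: f/5 → f/5.6 → f/6.3 → f/7.1 → f/8 — 1 1/3 stops narrower (darker).
ISO: 2000 → 1600 → 1250 → 1000 → 800 → 640 → 500 → 400 — 2 1/3 stops lower (darker).
Net so far: 1 2/3 stops darker. Shutter speed: 1/5 → 1/4 → 0.3 → 0.4 → 0.5 → 0.6.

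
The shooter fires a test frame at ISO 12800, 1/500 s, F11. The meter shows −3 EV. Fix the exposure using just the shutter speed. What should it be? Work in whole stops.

Underexposed by 3 stops → need 3 stops brighter.
Shutter speed: 1/500 → 1/250 → 1/125 → 1/60.

1/60s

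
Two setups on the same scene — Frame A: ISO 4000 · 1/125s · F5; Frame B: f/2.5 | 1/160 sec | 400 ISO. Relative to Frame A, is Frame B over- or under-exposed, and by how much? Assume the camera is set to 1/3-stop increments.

Aperture: f/5 → f/4.5 → f/4 → f/3.5 → f/3.2 → f/2.8 → f/2.5 — 2 stops larger aperture (brighter).
Shutter speed: 1/125 → 1/160 — 1/3 stop faster (darker).
ISO: 4000 → 3200 → 2500 → 2000 → 1600 → 1250 → 1000 → 800 → 640 → 500 → 400 — 3 1/3 stops lower (darker).
Net: +2 −1/3 −3 1/3 = −1 2/3 stops.

1 2/3 stops darker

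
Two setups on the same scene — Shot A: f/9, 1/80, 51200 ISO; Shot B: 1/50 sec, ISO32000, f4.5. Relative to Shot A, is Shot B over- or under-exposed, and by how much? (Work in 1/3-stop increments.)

2 stops brighter

Aperture: f/9 → f/8 → f/7.1 → f/6.3 → f/5.6 → f/5 → f/4.5 — 2 stops wider (brighter).
Shutter speed: 1/80 → 1/60 → 1/50 — 2/3 stop longer (brighter).
ISO: 51200 → 40000 → 32000 — 2/3 stop dropped (darker).
Net: +2 +2/3 −2/3 = +2 stops.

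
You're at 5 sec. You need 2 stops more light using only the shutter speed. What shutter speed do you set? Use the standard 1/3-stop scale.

Shutter speed: 5 → 6 → 8 → 10 → 13 → 15 → 20 — 2 stops slower (brighter).

20 s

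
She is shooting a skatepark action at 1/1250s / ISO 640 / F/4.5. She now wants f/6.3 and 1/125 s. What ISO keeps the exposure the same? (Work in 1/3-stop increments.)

Aperture: f/4.5 → f/5 → f/5.6 → f/6.3 — 1 stop stopped down (darker).
Shutter speed: 1/1250 → 1/1000 → 1/800 → 1/640 → 1/500 → 1/400 → 1/320 → 1/250 → 1/200 → 1/160 → 1/125 — 3 1/3 stops longer (brighter).
Net change so far: 2 1/3 stops brighter. Offset with the ISO: 640 → 500 → 400 → 320 → 250 → 200 → 160 → 125.

ISO 125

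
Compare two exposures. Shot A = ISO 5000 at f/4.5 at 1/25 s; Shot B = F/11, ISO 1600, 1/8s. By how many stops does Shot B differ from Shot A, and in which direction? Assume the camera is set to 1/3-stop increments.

2 2/3 stops darker

Aperture: f/4.5 → f/5 → f/5.6 → f/6.3 → f/7.1 → f/8 → f/9 → f/10 → f/11 — 2 2/3 stops stopped down (darker).
Shutter speed: 1/25 → 1/20 → 1/15 → 1/13 → 1/10 → 1/8 — 1 2/3 stops longer (brighter).
ISO: 5000 → 4000 → 3200 → 2500 → 2000 → 1600 — 1 2/3 stops dropped (darker).
Net: −2 2/3 +1 2/3 −1 2/3 = −2 2/3 stops.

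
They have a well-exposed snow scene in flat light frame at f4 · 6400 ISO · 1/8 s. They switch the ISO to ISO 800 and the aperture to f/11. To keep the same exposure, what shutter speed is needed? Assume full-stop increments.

8 s

ISO: 6400 → 3200 → 1600 → 800 — 3 stops dropped (darker).
Aperture: f/4 → f/5.6 → f/8 → f/11 — 3 stops smaller aperture (darker).
Net change so far: 6 stops darker. Offset with the shutter speed: 1/8 → 1/4 → 1/2 → 1 → 2 → 4 → 8.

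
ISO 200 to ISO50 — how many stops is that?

2 stops

200 → 100 → 50 — count the steps: 2 stops.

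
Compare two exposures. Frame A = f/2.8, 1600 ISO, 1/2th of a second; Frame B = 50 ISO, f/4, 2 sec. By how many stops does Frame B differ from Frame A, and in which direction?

4 stops darker

Aperture: f/2.8 → f/4 — 1 stop smaller aperture (darker).
Shutter speed: 1/2 → 1 → 2 — 2 stops slower (brighter).
ISO: 1600 → 800 → 400 → 200 → 100 → 50 — 5 stops dropped (darker).
Net: −1 +2 −5 = −4 stops.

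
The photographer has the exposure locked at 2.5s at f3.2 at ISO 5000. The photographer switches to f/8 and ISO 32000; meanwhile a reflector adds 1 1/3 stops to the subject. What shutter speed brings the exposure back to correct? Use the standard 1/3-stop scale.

1 s

Scene light: 1 1/3 stops brighter.
Aperture: f/3.2 → f/3.5 → f/4 → f/4.5 → f/5 → f/5.6 → f/6.3 → f/7.1 → f/8 — 2 2/3 stops smaller aperture (darker).
ISO: 5000 → 6400 → 8000 → 10000 → 12800 → 16000 → 20000 → 25600 → 32000 — 2 2/3 stops raised (brighter).
Net so far: 1 1/3 stops brighter. Shutter speed: 2.5 → 2 → 1.6 → 1.3 → 1.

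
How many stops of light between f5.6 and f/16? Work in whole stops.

f/5.6 → f/8 → f/11 → f/16 — count the steps: 3 stops.

3 stops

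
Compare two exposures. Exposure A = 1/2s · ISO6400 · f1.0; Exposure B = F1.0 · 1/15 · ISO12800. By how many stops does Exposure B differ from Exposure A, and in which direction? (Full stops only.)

Aperture: unchanged.
Shutter speed: 1/2 → 1/4 → 1/8 → 1/15 — 3 stops faster (darker).
ISO: 6400 → 12800 — 1 stop higher (brighter).
Net: −3 +1 = −2 stops.

2 stops darker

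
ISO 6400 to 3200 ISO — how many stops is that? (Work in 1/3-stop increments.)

6400 → 5000 → 4000 → 3200 — count the steps: 3 third-stops = 1 stop.

1 stop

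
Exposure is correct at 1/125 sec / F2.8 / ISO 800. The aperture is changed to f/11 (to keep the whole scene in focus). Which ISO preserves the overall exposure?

Aperture: f/2.8 → f/4 → f/5.6 → f/8 → f/11 — 4 stops narrower (darker).
Need 4 stops brighter from the ISO: 800 → 1600 → 3200 → 6400 → 12800.

ISO 12800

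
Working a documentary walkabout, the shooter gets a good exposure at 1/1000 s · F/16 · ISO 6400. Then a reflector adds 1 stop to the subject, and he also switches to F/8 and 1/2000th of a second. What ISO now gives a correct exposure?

Scene light: 1 stop brighter.
Aperture: f/16 → f/11 → f/8 — 2 stops larger aperture (brighter).
Shutter speed: 1/1000 → 1/2000 — 1 stop shorter (darker).
Net so far: 2 stops brighter. ISO: 6400 → 3200 → 1600.

ISO 1600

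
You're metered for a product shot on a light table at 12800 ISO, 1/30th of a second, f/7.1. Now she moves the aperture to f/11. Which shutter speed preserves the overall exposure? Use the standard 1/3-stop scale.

1/13s

Aperture: f/7.1 → f/8 → f/9 → f/10 → f/11 — 1 1/3 stops smaller aperture (darker).
Need 1 1/3 stops brighter from the shutter speed: 1/30 → 1/25 → 1/20 → 1/15 → 1/13.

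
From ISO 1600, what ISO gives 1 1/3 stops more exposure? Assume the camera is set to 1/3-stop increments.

ISO 4000

ISO: 1600 → 2000 → 2500 → 3200 → 4000 — 1 1/3 stops raised (brighter).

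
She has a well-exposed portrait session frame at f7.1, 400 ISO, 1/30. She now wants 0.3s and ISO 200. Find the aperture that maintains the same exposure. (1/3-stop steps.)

f/16

Shutter speed: 1/30 → 1/25 → 1/20 → 1/15 → 1/13 → 1/10 → 1/8 → 1/6 → 1/5 → 1/4 → 0.3 — 3 1/3 stops slower (brighter).
ISO: 400 → 320 → 250 → 200 — 1 stop dropped (darker).
Net change so far: 2 1/3 stops brighter. Offset with the aperture: f/7.1 → f/8 → f/9 → f/10 → f/11 → f/13 → f/14 → f/16.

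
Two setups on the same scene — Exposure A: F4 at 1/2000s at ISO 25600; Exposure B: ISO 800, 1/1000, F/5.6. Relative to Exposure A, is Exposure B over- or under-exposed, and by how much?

5 stops darker

Aperture: f/4 → f/5.6 — 1 stop stopped down (darker).
Shutter speed: 1/2000 → 1/1000 — 1 stop longer (brighter).
ISO: 25600 → 12800 → 6400 → 3200 → 1600 → 800 — 5 stops lower (darker).
Net: −1 +1 −5 = −5 stops.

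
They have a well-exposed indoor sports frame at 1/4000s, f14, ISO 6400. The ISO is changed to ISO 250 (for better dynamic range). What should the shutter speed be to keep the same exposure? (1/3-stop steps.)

ISO: 6400 → 5000 → 4000 → 3200 → 2500 → 2000 → 1600 → 1250 → 1000 → 800 → 640 → 500 → 400 → 320 → 250 — 4 2/3 stops dropped (darker).
Need 4 2/3 stops brighter from the shutter speed: 1/4000 → 1/3200 → 1/2500 → 1/2000 → 1/1600 → 1/1250 → 1/1000 → 1/800 → 1/640 → 1/500 → 1/400 → 1/320 → 1/250 → 1/200 → 1/160.

1/160s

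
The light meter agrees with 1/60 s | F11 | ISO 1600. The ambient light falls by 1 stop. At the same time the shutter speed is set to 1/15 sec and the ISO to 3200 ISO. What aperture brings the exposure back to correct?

Scene light: 1 stop darker.
Shutter speed: 1/60 → 1/30 → 1/15 — 2 stops slower (brighter).
ISO: 1600 → 3200 — 1 stop raised (brighter).
Net so far: 2 stops brighter. Aperture: f/11 → f/16 → f/22.

f/22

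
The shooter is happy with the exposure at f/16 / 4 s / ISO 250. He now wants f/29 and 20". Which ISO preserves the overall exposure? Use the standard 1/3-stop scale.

Aperture: f/16 → f/18 → f/20 → f/22 → f/25 → f/29 — 1 2/3 stops narrower (darker).
Shutter speed: 4 → 5 → 6 → 8 → 10 → 13 → 15 → 20 — 2 1/3 stops slower (brighter).
Net change so far: 2/3 stop brighter. Offset with the ISO: 250 → 200 → 160.

ISO 160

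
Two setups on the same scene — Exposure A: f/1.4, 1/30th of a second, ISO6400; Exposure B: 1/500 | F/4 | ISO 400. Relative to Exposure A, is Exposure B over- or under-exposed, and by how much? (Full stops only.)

11 stops darker

Aperture: f/1.4 → f/2 → f/2.8 → f/4 — 3 stops smaller aperture (darker).
Shutter speed: 1/30 → 1/60 → 1/125 → 1/250 → 1/500 — 4 stops shorter (darker).
ISO: 6400 → 3200 → 1600 → 800 → 400 — 4 stops lower (darker).
Net: −3 −4 −4 = −11 stops.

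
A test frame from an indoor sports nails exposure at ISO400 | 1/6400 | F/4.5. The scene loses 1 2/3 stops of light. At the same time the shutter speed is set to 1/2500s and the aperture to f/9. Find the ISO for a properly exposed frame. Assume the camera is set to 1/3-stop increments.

Scene light: 1 2/3 stops darker.
Shutter speed: 1/6400 → 1/5000 → 1/4000 → 1/3200 → 1/2500 — 1 1/3 stops longer (brighter).
Aperture: f/4.5 → f/5 → f/5.6 → f/6.3 → f/7.1 → f/8 → f/9 — 2 stops stopped down (darker).
Net so far: 2 1/3 stops darker. ISO: 400 → 500 → 640 → 800 → 1000 → 1250 → 1600 → 2000.

ISO 2000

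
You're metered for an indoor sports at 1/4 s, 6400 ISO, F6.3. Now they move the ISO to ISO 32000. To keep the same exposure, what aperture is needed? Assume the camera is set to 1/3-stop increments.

f/14

ISO: 6400 → 8000 → 10000 → 12800 → 16000 → 20000 → 25600 → 32000 — 2 1/3 stops higher (brighter).
Need 2 1/3 stops darker from the aperture: f/6.3 → f/7.1 → f/8 → f/9 → f/10 → f/11 → f/13 → f/14.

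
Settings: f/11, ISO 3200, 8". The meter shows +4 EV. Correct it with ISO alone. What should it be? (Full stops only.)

Overexposed by 4 stops → need 4 stops darker.
ISO: 3200 → 1600 → 800 → 400 → 200.

ISO 200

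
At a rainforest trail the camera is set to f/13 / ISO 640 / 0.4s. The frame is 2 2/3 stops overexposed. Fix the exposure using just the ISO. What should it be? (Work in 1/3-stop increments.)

ISO 100

Overexposed by 2 2/3 stops → need 2 2/3 stops darker.
ISO: 640 → 500 → 400 → 320 → 250 → 200 → 160 → 125 → 100.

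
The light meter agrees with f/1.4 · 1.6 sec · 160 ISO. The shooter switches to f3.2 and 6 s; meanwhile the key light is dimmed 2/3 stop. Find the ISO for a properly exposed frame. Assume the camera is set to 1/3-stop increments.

Scene light: 2/3 stop darker.
Aperture: f/1.4 → f/1.6 → f/1.8 → f/2 → f/2.2 → f/2.5 → f/2.8 → f/3.2 — 2 1/3 stops smaller aperture (darker).
Shutter speed: 1.6 → 2 → 2.5 → 3.2 → 4 → 5 → 6 — 2 stops longer (brighter).
Net so far: 1 stop darker. ISO: 160 → 200 → 250 → 320.

ISO 320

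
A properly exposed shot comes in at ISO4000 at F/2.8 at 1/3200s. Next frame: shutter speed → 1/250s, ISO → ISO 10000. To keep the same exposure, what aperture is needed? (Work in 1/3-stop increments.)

Shutter speed: 1/3200 → 1/2500 → 1/2000 → 1/1600 → 1/1250 → 1/1000 → 1/800 → 1/640 → 1/500 → 1/400 → 1/320 → 1/250 — 3 2/3 stops slower (brighter).
ISO: 4000 → 5000 → 6400 → 8000 → 10000 — 1 1/3 stops raised (brighter).
Net change so far: 5 stops brighter. Offset with the aperture: f/2.8 → f/3.2 → f/3.5 → f/4 → f/4.5 → f/5 → f/5.6 → f/6.3 → f/7.1 → f/8 → f/9 → f/10 → f/11 → f/13 → f/14 → f/16.

f/16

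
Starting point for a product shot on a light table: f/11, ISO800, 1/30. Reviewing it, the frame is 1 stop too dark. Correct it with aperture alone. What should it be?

Underexposed by 1 stop → need 1 stop brighter.
Aperture: f/11 → f/8.

f/8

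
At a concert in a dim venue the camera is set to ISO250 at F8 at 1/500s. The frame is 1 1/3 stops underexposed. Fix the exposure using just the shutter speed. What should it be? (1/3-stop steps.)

1/200s

Underexposed by 1 1/3 stops → need 1 1/3 stops brighter.
Shutter speed: 1/500 → 1/400 → 1/320 → 1/250 → 1/200.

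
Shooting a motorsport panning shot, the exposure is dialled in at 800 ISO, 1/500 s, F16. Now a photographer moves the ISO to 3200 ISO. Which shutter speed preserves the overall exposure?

ISO: 800 → 1600 → 3200 — 2 stops higher (brighter).
Need 2 stops darker from the shutter speed: 1/500 → 1/1000 → 1/2000.

1/2000s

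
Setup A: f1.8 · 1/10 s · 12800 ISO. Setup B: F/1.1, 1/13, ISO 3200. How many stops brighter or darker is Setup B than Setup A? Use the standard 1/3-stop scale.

1 stop darker

Aperture: f/1.8 → f/1.6 → f/1.4 → f/1.2 → f/1.1 — 1 1/3 stops opened up (brighter).
Shutter speed: 1/10 → 1/13 — 1/3 stop shorter (darker).
ISO: 12800 → 10000 → 8000 → 6400 → 5000 → 4000 → 3200 — 2 stops dropped (darker).
Net: +1 1/3 −1/3 −2 = −1 stop.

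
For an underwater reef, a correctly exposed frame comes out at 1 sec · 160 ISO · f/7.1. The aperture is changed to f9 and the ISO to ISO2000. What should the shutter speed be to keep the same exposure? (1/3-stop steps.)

1/8s

Aperture: f/7.1 → f/8 → f/9 — 2/3 stop stopped down (darker).
ISO: 160 → 200 → 250 → 320 → 400 → 500 → 640 → 800 → 1000 → 1250 → 1600 → 2000 — 3 2/3 stops higher (brighter).
Net change so far: 3 stops brighter. Offset with the shutter speed: 1 → 0.8 → 0.6 → 0.5 → 0.4 → 0.3 → 1/4 → 1/5 → 1/6 → 1/8.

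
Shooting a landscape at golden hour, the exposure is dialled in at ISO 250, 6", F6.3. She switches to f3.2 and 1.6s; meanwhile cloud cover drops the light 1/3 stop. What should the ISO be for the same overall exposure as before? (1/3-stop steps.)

ISO 320

Scene light: 1/3 stop darker.
Aperture: f/6.3 → f/5.6 → f/5 → f/4.5 → f/4 → f/3.5 → f/3.2 — 2 stops wider (brighter).
Shutter speed: 6 → 5 → 4 → 3.2 → 2.5 → 2 → 1.6 — 2 stops shorter (darker).
Net so far: 1/3 stop darker. ISO: 250 → 320.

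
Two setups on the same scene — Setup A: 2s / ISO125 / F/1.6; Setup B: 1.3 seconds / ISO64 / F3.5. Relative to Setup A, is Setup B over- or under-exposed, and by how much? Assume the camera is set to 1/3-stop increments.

Aperture: f/1.6 → f/1.8 → f/2 → f/2.2 → f/2.5 → f/2.8 → f/3.2 → f/3.5 — 2 1/3 stops narrower (darker).
Shutter speed: 2 → 1.6 → 1.3 — 2/3 stop shorter (darker).
ISO: 125 → 100 → 80 → 64 — 1 stop lower (darker).
Net: −2 1/3 −2/3 −1 = −4 stops.

4 stops darker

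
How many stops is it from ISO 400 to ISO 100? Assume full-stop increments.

400 → 200 → 100 — count the steps: 2 stops.

2 stops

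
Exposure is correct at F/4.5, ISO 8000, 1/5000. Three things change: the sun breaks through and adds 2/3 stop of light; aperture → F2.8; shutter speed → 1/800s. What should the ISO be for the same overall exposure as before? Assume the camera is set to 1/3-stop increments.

ISO 320

Scene light: 2/3 stop brighter.
Aperture: f/4.5 → f/4 → f/3.5 → f/3.2 → f/2.8 — 1 1/3 stops larger aperture (brighter).
Shutter speed: 1/5000 → 1/4000 → 1/3200 → 1/2500 → 1/2000 → 1/1600 → 1/1250 → 1/1000 → 1/800 — 2 2/3 stops slower (brighter).
Net so far: 4 2/3 stops brighter. ISO: 8000 → 6400 → 5000 → 4000 → 3200 → 2500 → 2000 → 1600 → 1250 → 1000 → 800 → 640 → 500 → 400 → 320.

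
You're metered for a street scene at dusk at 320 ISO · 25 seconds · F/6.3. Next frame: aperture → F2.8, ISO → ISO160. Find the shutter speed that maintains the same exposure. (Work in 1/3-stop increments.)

Aperture: f/6.3 → f/5.6 → f/5 → f/4.5 → f/4 → f/3.5 → f/3.2 → f/2.8 — 2 1/3 stops opened up (brighter).
ISO: 320 → 250 → 200 → 160 — 1 stop lower (darker).
Net change so far: 1 1/3 stops brighter. Offset with the shutter speed: 25 → 20 → 15 → 13 → 10.

10 s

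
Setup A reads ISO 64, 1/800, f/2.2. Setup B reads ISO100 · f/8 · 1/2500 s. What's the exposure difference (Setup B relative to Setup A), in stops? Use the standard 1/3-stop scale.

Aperture: f/2.2 → f/2.5 → f/2.8 → f/3.2 → f/3.5 → f/4 → f/4.5 → f/5 → f/5.6 → f/6.3 → f/7.1 → f/8 — 3 2/3 stops smaller aperture (darker).
Shutter speed: 1/800 → 1/1000 → 1/1250 → 1/1600 → 1/2000 → 1/2500 — 1 2/3 stops faster (darker).
ISO: 64 → 80 → 100 — 2/3 stop raised (brighter).
Net: −3 2/3 −1 2/3 +2/3 = −4 2/3 stops.

4 2/3 stops darker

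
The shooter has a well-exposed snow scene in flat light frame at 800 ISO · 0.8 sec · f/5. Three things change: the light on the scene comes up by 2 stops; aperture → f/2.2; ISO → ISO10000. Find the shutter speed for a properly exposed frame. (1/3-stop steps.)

Scene light: 2 stops brighter.
Aperture: f/5 → f/4.5 → f/4 → f/3.5 → f/3.2 → f/2.8 → f/2.5 → f/2.2 — 2 1/3 stops opened up (brighter).
ISO: 800 → 1000 → 1250 → 1600 → 2000 → 2500 → 3200 → 4000 → 5000 → 6400 → 8000 → 10000 — 3 2/3 stops higher (brighter).
Net so far: 8 stops brighter. Shutter speed: 0.8 → 0.6 → 0.5 → 0.4 → 0.3 → 1/4 → 1/5 → 1/6 → 1/8 → 1/10 → 1/13 → 1/15 → 1/20 → 1/25 → 1/30 → 1/40 → 1/50 → 1/60 → 1/80 → 1/100 → 1/125 → 1/160 → 1/200 → 1/250 → 1/320.

1/320s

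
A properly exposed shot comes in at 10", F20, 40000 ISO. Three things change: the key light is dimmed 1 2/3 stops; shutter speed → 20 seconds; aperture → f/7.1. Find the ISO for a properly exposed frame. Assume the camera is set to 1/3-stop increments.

ISO 8000

Scene light: 1 2/3 stops darker.
Shutter speed: 10 → 13 → 15 → 20 — 1 stop longer (brighter).
Aperture: f/20 → f/18 → f/16 → f/14 → f/13 → f/11 → f/10 → f/9 → f/8 → f/7.1 — 3 stops wider (brighter).
Net so far: 2 1/3 stops brighter. ISO: 40000 → 32000 → 25600 → 20000 → 16000 → 12800 → 10000 → 8000.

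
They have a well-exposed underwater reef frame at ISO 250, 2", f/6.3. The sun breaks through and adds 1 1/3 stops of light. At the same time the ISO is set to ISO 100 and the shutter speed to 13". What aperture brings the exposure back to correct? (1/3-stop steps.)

f/16

Scene light: 1 1/3 stops brighter.
ISO: 250 → 200 → 160 → 125 → 100 — 1 1/3 stops lower (darker).
Shutter speed: 2 → 2.5 → 3.2 → 4 → 5 → 6 → 8 → 10 → 13 — 2 2/3 stops slower (brighter).
Net so far: 2 2/3 stops brighter. Aperture: f/6.3 → f/7.1 → f/8 → f/9 → f/10 → f/11 → f/13 → f/14 → f/16.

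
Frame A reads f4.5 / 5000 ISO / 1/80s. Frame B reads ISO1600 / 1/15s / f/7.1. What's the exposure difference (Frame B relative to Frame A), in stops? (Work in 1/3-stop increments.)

Aperture: f/4.5 → f/5 → f/5.6 → f/6.3 → f/7.1 — 1 1/3 stops smaller aperture (darker).
Shutter speed: 1/80 → 1/60 → 1/50 → 1/40 → 1/30 → 1/25 → 1/20 → 1/15 — 2 1/3 stops longer (brighter).
ISO: 5000 → 4000 → 3200 → 2500 → 2000 → 1600 — 1 2/3 stops lower (darker).
Net: −1 1/3 +2 1/3 −1 2/3 = −2/3 stops.

2/3 stop darker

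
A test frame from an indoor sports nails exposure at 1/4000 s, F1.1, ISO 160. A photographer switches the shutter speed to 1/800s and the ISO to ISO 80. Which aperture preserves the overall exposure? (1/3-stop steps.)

Shutter speed: 1/4000 → 1/3200 → 1/2500 → 1/2000 → 1/1600 → 1/1250 → 1/1000 → 1/800 — 2 1/3 stops longer (brighter).
ISO: 160 → 125 → 100 → 80 — 1 stop lower (darker).
Net change so far: 1 1/3 stops brighter. Offset with the aperture: f/1.1 → f/1.2 → f/1.4 → f/1.6 → f/1.8.

f/1.8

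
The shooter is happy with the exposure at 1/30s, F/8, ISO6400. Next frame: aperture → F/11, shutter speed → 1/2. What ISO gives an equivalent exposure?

Aperture: f/8 → f/11 — 1 stop narrower (darker).
Shutter speed: 1/30 → 1/15 → 1/8 → 1/4 → 1/2 — 4 stops slower (brighter).
Net change so far: 3 stops brighter. Offset with the ISO: 6400 → 3200 → 1600 → 800.

ISO 800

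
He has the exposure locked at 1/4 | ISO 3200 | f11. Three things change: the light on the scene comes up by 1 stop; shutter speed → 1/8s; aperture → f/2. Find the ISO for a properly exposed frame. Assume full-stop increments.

ISO 100

Scene light: 1 stop brighter.
Shutter speed: 1/4 → 1/8 — 1 stop faster (darker).
Aperture: f/11 → f/8 → f/5.6 → f/4 → f/2.8 → f/2 — 5 stops larger aperture (brighter).
Net so far: 5 stops brighter. ISO: 3200 → 1600 → 800 → 400 → 200 → 100.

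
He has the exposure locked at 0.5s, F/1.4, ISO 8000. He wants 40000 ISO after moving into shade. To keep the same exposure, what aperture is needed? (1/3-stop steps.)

ISO: 8000 → 10000 → 12800 → 16000 → 20000 → 25600 → 32000 → 40000 — 2 1/3 stops raised (brighter).
Need 2 1/3 stops darker from the aperture: f/1.4 → f/1.6 → f/1.8 → f/2 → f/2.2 → f/2.5 → f/2.8 → f/3.2.

f/3.2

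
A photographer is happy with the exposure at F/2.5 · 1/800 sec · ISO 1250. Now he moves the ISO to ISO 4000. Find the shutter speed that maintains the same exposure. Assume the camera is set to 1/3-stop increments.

1/2500s

ISO: 1250 → 1600 → 2000 → 2500 → 3200 → 4000 — 1 2/3 stops raised (brighter).
Need 1 2/3 stops darker from the shutter speed: 1/800 → 1/1000 → 1/1250 → 1/1600 → 1/2000 → 1/2500.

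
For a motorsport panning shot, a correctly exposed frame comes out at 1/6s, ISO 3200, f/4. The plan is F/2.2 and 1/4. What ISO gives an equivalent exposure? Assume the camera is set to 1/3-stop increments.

Aperture: f/4 → f/3.5 → f/3.2 → f/2.8 → f/2.5 → f/2.2 — 1 2/3 stops opened up (brighter).
Shutter speed: 1/6 → 1/5 → 1/4 — 2/3 stop longer (brighter).
Net change so far: 2 1/3 stops brighter. Offset with the ISO: 3200 → 2500 → 2000 → 1600 → 1250 → 1000 → 800 → 640.

ISO 640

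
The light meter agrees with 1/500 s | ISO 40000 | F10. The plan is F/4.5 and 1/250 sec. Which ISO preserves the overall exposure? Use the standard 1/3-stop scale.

Aperture: f/10 → f/9 → f/8 → f/7.1 → f/6.3 → f/5.6 → f/5 → f/4.5 — 2 1/3 stops larger aperture (brighter).
Shutter speed: 1/500 → 1/400 → 1/320 → 1/250 — 1 stop longer (brighter).
Net change so far: 3 1/3 stops brighter. Offset with the ISO: 40000 → 32000 → 25600 → 20000 → 16000 → 12800 → 10000 → 8000 → 6400 → 5000 → 4000.

ISO 4000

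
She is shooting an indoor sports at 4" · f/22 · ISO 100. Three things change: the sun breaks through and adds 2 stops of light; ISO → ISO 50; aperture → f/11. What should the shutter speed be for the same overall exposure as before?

1/2s

Scene light: 2 stops brighter.
ISO: 100 → 50 — 1 stop lower (darker).
Aperture: f/22 → f/16 → f/11 — 2 stops opened up (brighter).
Net so far: 3 stops brighter. Shutter speed: 4 → 2 → 1 → 1/2.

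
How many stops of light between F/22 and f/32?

1 stop

f/22 → f/32 — count the steps: 1 stop.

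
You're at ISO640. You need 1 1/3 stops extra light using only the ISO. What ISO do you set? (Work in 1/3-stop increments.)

ISO: 640 → 800 → 1000 → 1250 → 1600 — 1 1/3 stops raised (brighter).

ISO 1600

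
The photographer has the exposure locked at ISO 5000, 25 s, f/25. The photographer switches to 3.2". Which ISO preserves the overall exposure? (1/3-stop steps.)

Shutter speed: 25 → 20 → 15 → 13 → 10 → 8 → 6 → 5 → 4 → 3.2 — 3 stops shorter (darker).
Need 3 stops brighter from the ISO: 5000 → 6400 → 8000 → 10000 → 12800 → 16000 → 20000 → 25600 → 32000 → 40000.

ISO 40000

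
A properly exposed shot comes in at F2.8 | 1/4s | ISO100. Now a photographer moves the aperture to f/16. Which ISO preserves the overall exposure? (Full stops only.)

ISO 3200

Aperture: f/2.8 → f/4 → f/5.6 → f/8 → f/11 → f/16 — 5 stops smaller aperture (darker).
Need 5 stops brighter from the ISO: 100 → 200 → 400 → 800 → 1600 → 3200.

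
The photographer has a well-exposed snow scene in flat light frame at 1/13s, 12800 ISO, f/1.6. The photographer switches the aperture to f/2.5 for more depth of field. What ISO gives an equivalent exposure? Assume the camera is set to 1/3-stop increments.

Aperture: f/1.6 → f/1.8 → f/2 → f/2.2 → f/2.5 — 1 1/3 stops narrower (darker).
Need 1 1/3 stops brighter from the ISO: 12800 → 16000 → 20000 → 25600 → 32000.

ISO 32000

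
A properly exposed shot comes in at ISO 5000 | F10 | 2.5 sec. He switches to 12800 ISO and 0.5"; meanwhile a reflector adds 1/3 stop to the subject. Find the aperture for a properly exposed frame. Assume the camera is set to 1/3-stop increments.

Scene light: 1/3 stop brighter.
ISO: 5000 → 6400 → 8000 → 10000 → 12800 — 1 1/3 stops raised (brighter).
Shutter speed: 2.5 → 2 → 1.6 → 1.3 → 1 → 0.8 → 0.6 → 0.5 — 2 1/3 stops faster (darker).
Net so far: 2/3 stop darker. Aperture: f/10 → f/9 → f/8.

f/8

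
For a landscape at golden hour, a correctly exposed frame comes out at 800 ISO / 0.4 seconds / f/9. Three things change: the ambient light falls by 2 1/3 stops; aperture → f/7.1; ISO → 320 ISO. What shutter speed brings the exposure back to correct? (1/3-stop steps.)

3.2 s

Scene light: 2 1/3 stops darker.
Aperture: f/9 → f/8 → f/7.1 — 2/3 stop opened up (brighter).
ISO: 800 → 640 → 500 → 400 → 320 — 1 1/3 stops lower (darker).
Net so far: 3 stops darker. Shutter speed: 0.4 → 0.5 → 0.6 → 0.8 → 1 → 1.3 → 1.6 → 2 → 2.5 → 3.2.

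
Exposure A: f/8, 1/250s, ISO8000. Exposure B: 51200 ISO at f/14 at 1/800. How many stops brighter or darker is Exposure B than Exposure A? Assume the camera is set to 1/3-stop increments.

Aperture: f/8 → f/9 → f/10 → f/11 → f/13 → f/14 — 1 2/3 stops smaller aperture (darker).
Shutter speed: 1/250 → 1/320 → 1/400 → 1/500 → 1/640 → 1/800 — 1 2/3 stops shorter (darker).
ISO: 8000 → 10000 → 12800 → 16000 → 20000 → 25600 → 32000 → 40000 → 51200 — 2 2/3 stops higher (brighter).
Net: −1 2/3 −1 2/3 +2 2/3 = −2/3 stops.

2/3 stop darker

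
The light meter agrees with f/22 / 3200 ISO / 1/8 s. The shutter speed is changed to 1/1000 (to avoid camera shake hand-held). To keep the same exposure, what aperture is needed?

f/2

Shutter speed: 1/8 → 1/15 → 1/30 → 1/60 → 1/125 → 1/250 → 1/500 → 1/1000 — 7 stops shorter (darker).
Need 7 stops brighter from the aperture: f/22 → f/16 → f/11 → f/8 → f/5.6 → f/4 → f/2.8 → f/2.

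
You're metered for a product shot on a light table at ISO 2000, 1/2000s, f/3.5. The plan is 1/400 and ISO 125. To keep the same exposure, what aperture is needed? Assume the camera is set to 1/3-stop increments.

f/2

Shutter speed: 1/2000 → 1/1600 → 1/1250 → 1/1000 → 1/800 → 1/640 → 1/500 → 1/400 — 2 1/3 stops slower (brighter).
ISO: 2000 → 1600 → 1250 → 1000 → 800 → 640 → 500 → 400 → 320 → 250 → 200 → 160 → 125 — 4 stops lower (darker).
Net change so far: 1 2/3 stops darker. Offset with the aperture: f/3.5 → f/3.2 → f/2.8 → f/2.5 → f/2.2 → f/2.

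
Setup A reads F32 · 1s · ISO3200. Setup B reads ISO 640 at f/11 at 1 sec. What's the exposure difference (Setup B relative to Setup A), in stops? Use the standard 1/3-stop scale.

Aperture: f/32 → f/29 → f/25 → f/22 → f/20 → f/18 → f/16 → f/14 → f/13 → f/11 — 3 stops opened up (brighter).
Shutter speed: unchanged.
ISO: 3200 → 2500 → 2000 → 1600 → 1250 → 1000 → 800 → 640 — 2 1/3 stops lower (darker).
Net: +3 −2 1/3 = +2/3 stops.

2/3 stop brighter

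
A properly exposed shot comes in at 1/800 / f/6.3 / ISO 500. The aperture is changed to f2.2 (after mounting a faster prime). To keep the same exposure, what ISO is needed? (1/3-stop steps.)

Aperture: f/6.3 → f/5.6 → f/5 → f/4.5 → f/4 → f/3.5 → f/3.2 → f/2.8 → f/2.5 → f/2.2 — 3 stops larger aperture (brighter).
Need 3 stops darker from the ISO: 500 → 400 → 320 → 250 → 200 → 160 → 125 → 100 → 80 → 64.

ISO 64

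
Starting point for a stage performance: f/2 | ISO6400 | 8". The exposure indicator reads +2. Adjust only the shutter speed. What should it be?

Overexposed by 2 stops → need 2 stops darker.
Shutter speed: 8 → 4 → 2.

2 s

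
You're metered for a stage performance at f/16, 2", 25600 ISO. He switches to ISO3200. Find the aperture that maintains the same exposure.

ISO: 25600 → 12800 → 6400 → 3200 — 3 stops dropped (darker).
Need 3 stops brighter from the aperture: f/16 → f/11 → f/8 → f/5.6.

f/5.6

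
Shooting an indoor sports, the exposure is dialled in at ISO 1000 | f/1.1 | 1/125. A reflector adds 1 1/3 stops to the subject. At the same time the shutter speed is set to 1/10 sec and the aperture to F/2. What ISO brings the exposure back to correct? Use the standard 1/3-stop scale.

Scene light: 1 1/3 stops brighter.
Shutter speed: 1/125 → 1/100 → 1/80 → 1/60 → 1/50 → 1/40 → 1/30 → 1/25 → 1/20 → 1/15 → 1/13 → 1/10 — 3 2/3 stops slower (brighter).
Aperture: f/1.1 → f/1.2 → f/1.4 → f/1.6 → f/1.8 → f/2 — 1 2/3 stops narrower (darker).
Net so far: 3 1/3 stops brighter. ISO: 1000 → 800 → 640 → 500 → 400 → 320 → 250 → 200 → 160 → 125 → 100.

ISO 100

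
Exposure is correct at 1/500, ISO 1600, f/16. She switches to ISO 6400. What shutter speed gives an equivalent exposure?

1/2000s

ISO: 1600 → 3200 → 6400 — 2 stops higher (brighter).
Need 2 stops darker from the shutter speed: 1/500 → 1/1000 → 1/2000.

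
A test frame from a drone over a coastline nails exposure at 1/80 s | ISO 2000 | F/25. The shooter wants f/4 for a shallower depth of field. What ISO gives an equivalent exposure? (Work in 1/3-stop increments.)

Aperture: f/25 → f/22 → f/20 → f/18 → f/16 → f/14 → f/13 → f/11 → f/10 → f/9 → f/8 → f/7.1 → f/6.3 → f/5.6 → f/5 → f/4.5 → f/4 — 5 1/3 stops wider (brighter).
Need 5 1/3 stops darker from the ISO: 2000 → 1600 → 1250 → 1000 → 800 → 640 → 500 → 400 → 320 → 250 → 200 → 160 → 125 → 100 → 80 → 64 → 50.

ISO 50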